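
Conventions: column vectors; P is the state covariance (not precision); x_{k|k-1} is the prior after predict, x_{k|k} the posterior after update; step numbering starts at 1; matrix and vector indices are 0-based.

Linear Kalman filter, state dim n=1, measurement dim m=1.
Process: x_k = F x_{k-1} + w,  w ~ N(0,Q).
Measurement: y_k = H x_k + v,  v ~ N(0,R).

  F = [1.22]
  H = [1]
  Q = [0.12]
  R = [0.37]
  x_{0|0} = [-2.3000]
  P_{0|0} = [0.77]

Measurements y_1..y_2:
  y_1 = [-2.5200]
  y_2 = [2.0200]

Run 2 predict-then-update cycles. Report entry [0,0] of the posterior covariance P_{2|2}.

step 1: x^-=[-2.8060]  P^-=[1.2661]  S=[1.6361]  K=[0.7738]  nu=[0.2860]  x^+=[-2.5847]  P^+=[0.2863]
step 2: x^-=[-3.1533]  P^-=[0.5462]  S=[0.9162]  K=[0.5961]  nu=[5.1733]  x^+=[-0.0693]  P^+=[0.2206]

P_post[0,0] = 0.2206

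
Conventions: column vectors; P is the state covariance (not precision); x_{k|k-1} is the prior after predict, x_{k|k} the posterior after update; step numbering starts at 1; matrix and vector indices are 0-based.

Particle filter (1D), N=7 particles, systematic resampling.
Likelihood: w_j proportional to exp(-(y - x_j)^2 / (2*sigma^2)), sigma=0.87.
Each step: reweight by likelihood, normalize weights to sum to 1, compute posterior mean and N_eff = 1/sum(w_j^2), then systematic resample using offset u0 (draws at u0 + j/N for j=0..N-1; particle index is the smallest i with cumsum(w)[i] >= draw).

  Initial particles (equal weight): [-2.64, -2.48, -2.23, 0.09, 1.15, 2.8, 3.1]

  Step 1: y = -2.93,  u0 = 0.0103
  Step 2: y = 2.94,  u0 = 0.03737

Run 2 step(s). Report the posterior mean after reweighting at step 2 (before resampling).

step 1: w=[0.3715, 0.3435, 0.2841, 0.0009, 0.0000, 0.0000, 0.0000]  mean=-2.4659  Neff=2.9702  idx=[0, 0, 0, 1, 1, 2, 2]
step 2: w=[0.0217, 0.0217, 0.0217, 0.0693, 0.0693, 0.3982, 0.3982]  mean=-2.2913  Neff=3.0471  idx=[1, 4, 5, 5, 6, 6, 6]

post_mean = -2.2913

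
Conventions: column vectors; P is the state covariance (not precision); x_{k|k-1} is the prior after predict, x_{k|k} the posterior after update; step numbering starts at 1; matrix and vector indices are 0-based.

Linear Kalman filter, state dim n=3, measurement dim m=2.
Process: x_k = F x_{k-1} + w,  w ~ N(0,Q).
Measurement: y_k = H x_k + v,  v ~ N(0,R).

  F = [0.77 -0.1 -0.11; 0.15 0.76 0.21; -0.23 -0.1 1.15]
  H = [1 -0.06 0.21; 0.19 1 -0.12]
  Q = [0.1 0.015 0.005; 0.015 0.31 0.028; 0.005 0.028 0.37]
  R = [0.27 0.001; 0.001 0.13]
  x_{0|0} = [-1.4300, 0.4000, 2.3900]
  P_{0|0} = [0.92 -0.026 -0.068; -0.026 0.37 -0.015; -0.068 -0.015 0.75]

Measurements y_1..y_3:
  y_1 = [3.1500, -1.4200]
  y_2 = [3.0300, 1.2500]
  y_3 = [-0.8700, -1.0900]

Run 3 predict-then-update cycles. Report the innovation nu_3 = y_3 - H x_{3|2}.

step 1: x^-=[-1.4040, 0.5914, 3.0374]  P^-=[0.6734 0.0527 -0.3081; 0.0527 0.5625 0.1330; -0.3081 0.1330 1.4525]  S=[0.8704 0.1642; 0.1642 0.7399]  K=[0.6682 0.1458; -0.0920 0.7726; 0.0133 -0.1379]  nu=[3.9516, -1.3802]  x^+=[1.0353, -0.8383, 3.2805]  P^+=[0.2371 -0.0598 -0.2861; -0.0598 0.1368 0.2091; -0.2861 0.2091 1.4388]
step 2: x^-=[0.5201, 0.2071, 3.6183]  P^-=[0.3216 -0.0987 -0.4968; -0.0987 0.4929 0.5111; -0.4968 0.5111 2.3873]  S=[0.4890 0.0255; 0.0255 0.5314]  K=[0.4555 0.0194; -0.0837 0.7809; -0.0663 0.2483]  nu=[1.7624, 1.3783]  x^+=[1.3497, 1.1358, 3.8436]  P^+=[0.2195 -0.0972 -0.4874; -0.0972 0.1688 0.4072; -0.4874 0.4072 2.3532]
step 3: x^-=[0.5029, 1.8728, 3.9961]  P^-=[0.3668 -0.1956 -0.8109; -0.1956 0.5933 0.8812; -0.8109 0.8812 3.6552]  S=[0.4608 0.0059; 0.0059 0.5403]  K=[0.4527 -0.0579; -0.1110 0.8348; -0.2156 0.5362]  nu=[-2.0997, -2.5789]  x^+=[-0.2982, -0.0469, 3.0660]  P^+=[0.2709 -0.1486 -0.7507; -0.1486 0.2122 0.6297; -0.7507 0.6297 3.4797]

innov = [-2.0997, -2.5789]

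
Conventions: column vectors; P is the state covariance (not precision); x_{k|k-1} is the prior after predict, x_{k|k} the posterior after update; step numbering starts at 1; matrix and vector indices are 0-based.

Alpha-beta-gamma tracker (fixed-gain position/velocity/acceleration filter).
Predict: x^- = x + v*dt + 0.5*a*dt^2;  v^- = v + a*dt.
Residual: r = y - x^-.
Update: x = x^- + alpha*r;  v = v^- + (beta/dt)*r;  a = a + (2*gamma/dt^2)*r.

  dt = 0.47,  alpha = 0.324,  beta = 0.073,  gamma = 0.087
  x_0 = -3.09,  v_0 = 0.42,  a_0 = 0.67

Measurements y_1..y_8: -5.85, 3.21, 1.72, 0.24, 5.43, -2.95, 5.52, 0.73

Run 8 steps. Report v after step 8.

step 1: x_pred=-2.8186  r=-3.0314  x^+=-3.8008  v^+=0.2641  a^+=-1.7178
step 2: x_pred=-3.8664  r=7.0764  x^+=-1.5736  v^+=0.5558  a^+=3.8562
step 3: x_pred=-0.8865  r=2.6065  x^+=-0.0420  v^+=2.7730  a^+=5.9093
step 4: x_pred=1.9140  r=-1.6740  x^+=1.3716  v^+=5.2904  a^+=4.5907
step 5: x_pred=4.3652  r=1.0648  x^+=4.7102  v^+=7.6134  a^+=5.4294
step 6: x_pred=8.8882  r=-11.8382  x^+=5.0526  v^+=8.3266  a^+=-3.8953
step 7: x_pred=8.5358  r=-3.0158  x^+=7.5587  v^+=6.0273  a^+=-6.2709
step 8: x_pred=9.6989  r=-8.9689  x^+=6.7930  v^+=1.6870  a^+=-13.3356

v_post = 1.6870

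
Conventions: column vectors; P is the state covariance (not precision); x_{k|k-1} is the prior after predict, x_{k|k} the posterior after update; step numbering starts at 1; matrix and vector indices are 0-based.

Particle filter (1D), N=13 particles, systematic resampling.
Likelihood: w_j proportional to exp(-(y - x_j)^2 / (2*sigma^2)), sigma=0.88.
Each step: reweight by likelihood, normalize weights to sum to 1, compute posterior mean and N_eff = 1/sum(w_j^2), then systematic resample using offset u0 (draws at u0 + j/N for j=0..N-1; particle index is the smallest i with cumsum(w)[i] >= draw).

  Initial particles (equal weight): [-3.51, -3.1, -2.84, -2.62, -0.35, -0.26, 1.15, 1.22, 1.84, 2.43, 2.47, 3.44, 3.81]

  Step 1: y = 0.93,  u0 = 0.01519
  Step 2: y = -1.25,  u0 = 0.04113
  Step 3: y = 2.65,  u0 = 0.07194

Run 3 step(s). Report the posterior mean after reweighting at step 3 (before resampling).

post_mean = 1.0167

step 1: w=[0.0000, 0.0000, 0.0000, 0.0001, 0.0933, 0.1077, 0.2604, 0.2544, 0.1574, 0.0628, 0.0581, 0.0046, 0.0013]  mean=1.1553  Neff=5.4077  idx=[4, 4, 5, 6, 6, 6, 7, 7, 7, 7, 8, 8, 10]
step 2: w=[0.3167, 0.3167, 0.2838, 0.0130, 0.0130, 0.0130, 0.0104, 0.0104, 0.0104, 0.0104, 0.0011, 0.0011, 0.0001]  mean=-0.1957  Neff=3.5451  idx=[0, 0, 0, 0, 1, 1, 1, 1, 2, 2, 2, 2, 6]
step 3: w=[0.0097, 0.0097, 0.0097, 0.0097, 0.0097, 0.0097, 0.0097, 0.0097, 0.0137, 0.0137, 0.0137, 0.0137, 0.8673]  mean=1.0167  Neff=1.3266  idx=[7, 12, 12, 12, 12, 12, 12, 12, 12, 12, 12, 12, 12]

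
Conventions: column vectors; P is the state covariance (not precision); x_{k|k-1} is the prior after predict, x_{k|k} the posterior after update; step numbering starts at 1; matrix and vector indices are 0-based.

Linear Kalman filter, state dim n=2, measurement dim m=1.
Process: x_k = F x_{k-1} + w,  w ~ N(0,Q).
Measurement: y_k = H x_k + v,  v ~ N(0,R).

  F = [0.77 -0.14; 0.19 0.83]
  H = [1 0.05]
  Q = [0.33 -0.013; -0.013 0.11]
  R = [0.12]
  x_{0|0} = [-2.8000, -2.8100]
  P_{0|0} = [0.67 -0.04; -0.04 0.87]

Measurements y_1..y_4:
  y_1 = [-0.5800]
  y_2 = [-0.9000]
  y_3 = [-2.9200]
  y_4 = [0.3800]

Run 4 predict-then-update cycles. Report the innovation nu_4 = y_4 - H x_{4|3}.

step 1: x^-=[-1.7626, -2.8643]  P^-=[0.7529 -0.0406; -0.0406 0.7209]  S=[0.8707]  K=[0.8624; -0.0052]  nu=[1.3258]  x^+=[-0.6192, -2.8712]  P^+=[0.1053 -0.0367; -0.0367 0.7209]
step 2: x^-=[-0.0748, -2.5007]  P^-=[0.4145 -0.1038; -0.1038 0.5989]  S=[0.5256]  K=[0.7787; -0.1406]  nu=[-0.7002]  x^+=[-0.6200, -2.4023]  P^+=[0.0958 -0.0463; -0.0463 0.5885]
step 3: x^-=[-0.1411, -2.1117]  P^-=[0.4083 -0.0957; -0.0957 0.5043]  S=[0.5200]  K=[0.7760; -0.1356]  nu=[-2.6733]  x^+=[-2.2156, -1.7492]  P^+=[0.0952 -0.0410; -0.0410 0.4947]
step 4: x^-=[-1.4611, -1.8728]  P^-=[0.4050 -0.0817; -0.0817 0.4413]  S=[0.5179]  K=[0.7740; -0.1151]  nu=[1.9348]  x^+=[0.0365, -2.0955]  P^+=[0.0947 -0.0355; -0.0355 0.4344]

innov = [1.9348]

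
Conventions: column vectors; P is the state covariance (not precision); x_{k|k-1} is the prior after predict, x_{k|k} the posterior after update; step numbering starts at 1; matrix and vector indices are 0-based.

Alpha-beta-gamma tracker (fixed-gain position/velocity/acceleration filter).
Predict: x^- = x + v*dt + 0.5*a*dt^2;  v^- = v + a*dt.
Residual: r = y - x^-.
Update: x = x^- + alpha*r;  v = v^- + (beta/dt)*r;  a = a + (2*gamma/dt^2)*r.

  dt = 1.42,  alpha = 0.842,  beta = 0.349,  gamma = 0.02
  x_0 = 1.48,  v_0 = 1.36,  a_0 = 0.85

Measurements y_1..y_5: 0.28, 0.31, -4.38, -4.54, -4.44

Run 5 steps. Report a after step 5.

a_post = 0.4336

step 1: x_pred=4.2682  r=-3.9882  x^+=0.9101  v^+=1.5868  a^+=0.7709
step 2: x_pred=3.9406  r=-3.6306  x^+=0.8836  v^+=1.7892  a^+=0.6989
step 3: x_pred=4.1288  r=-8.5088  x^+=-3.0356  v^+=0.6903  a^+=0.5301
step 4: x_pred=-1.5210  r=-3.0190  x^+=-4.0630  v^+=0.7010  a^+=0.4702
step 5: x_pred=-2.5936  r=-1.8464  x^+=-4.1483  v^+=0.9148  a^+=0.4336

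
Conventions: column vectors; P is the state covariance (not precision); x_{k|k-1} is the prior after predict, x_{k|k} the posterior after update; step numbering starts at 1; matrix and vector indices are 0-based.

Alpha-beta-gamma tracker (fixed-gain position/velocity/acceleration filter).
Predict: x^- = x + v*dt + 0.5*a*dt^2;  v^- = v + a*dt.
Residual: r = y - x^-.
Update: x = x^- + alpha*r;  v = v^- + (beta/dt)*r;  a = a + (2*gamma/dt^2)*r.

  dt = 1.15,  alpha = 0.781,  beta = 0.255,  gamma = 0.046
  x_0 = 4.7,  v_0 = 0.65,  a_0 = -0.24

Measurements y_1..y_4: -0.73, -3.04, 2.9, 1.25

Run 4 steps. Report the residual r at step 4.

resid = 1.7542

step 1: x_pred=5.2888  r=-6.0188  x^+=0.5881  v^+=-0.9606  a^+=-0.6587
step 2: x_pred=-0.9521  r=-2.0879  x^+=-2.5828  v^+=-2.1811  a^+=-0.8039
step 3: x_pred=-5.6226  r=8.5226  x^+=1.0336  v^+=-1.2158  a^+=-0.2111
step 4: x_pred=-0.5042  r=1.7542  x^+=0.8658  v^+=-1.0696  a^+=-0.0890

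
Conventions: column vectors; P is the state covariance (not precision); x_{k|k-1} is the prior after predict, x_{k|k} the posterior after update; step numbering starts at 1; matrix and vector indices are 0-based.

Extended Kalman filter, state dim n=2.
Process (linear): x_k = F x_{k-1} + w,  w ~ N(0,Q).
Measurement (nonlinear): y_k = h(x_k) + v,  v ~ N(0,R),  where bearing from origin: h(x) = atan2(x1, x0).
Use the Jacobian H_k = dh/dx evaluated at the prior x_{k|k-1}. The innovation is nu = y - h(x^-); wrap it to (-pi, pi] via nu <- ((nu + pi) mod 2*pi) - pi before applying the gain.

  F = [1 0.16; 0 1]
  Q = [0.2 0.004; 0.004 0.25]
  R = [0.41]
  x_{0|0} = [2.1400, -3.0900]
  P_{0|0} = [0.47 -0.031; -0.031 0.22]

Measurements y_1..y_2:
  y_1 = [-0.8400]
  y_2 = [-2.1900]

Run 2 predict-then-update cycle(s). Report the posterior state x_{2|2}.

step 1: x^-=[1.6456, -3.0900]  P^-=[0.6657 0.0082; 0.0082 0.4700]  H_jac=[0.2521 0.1343]  S=[0.4613]  K=[0.3662; 0.1413]  nu=[0.2414]  x^+=[1.7340, -3.0559]  P^+=[0.6038 -0.0157; -0.0157 0.4608]
step 2: x^-=[1.2451, -3.0559]  P^-=[0.8106 0.0621; 0.0621 0.7108]  H_jac=[0.2806 0.1143]  S=[0.4871]  K=[0.4816; 0.2026]  nu=[-1.0061]  x^+=[0.7605, -3.2597]  P^+=[0.6976 0.0145; 0.0145 0.6908]

x_post = [0.7605, -3.2597]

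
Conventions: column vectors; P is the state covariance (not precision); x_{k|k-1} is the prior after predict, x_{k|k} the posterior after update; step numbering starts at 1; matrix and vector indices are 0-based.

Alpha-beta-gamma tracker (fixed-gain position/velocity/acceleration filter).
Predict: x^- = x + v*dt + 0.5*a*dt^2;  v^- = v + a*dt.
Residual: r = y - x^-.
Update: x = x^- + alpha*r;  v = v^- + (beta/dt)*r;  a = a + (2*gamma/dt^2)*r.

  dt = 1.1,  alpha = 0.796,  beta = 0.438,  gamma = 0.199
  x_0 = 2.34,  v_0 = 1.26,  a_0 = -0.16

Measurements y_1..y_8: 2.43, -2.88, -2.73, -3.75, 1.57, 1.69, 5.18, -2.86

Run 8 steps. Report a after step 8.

a_post = -3.4027

step 1: x_pred=3.6292  r=-1.1992  x^+=2.6746  v^+=0.6065  a^+=-0.5544
step 2: x_pred=3.0063  r=-5.8863  x^+=-1.6792  v^+=-2.3472  a^+=-2.4906
step 3: x_pred=-5.7680  r=3.0380  x^+=-3.3497  v^+=-3.8772  a^+=-1.4914
step 4: x_pred=-8.5170  r=4.7670  x^+=-4.7225  v^+=-3.6196  a^+=0.0766
step 5: x_pred=-8.6577  r=10.2277  x^+=-0.5164  v^+=0.5372  a^+=3.4408
step 6: x_pred=2.1561  r=-0.4661  x^+=1.7851  v^+=4.1364  a^+=3.2875
step 7: x_pred=8.3241  r=-3.1441  x^+=5.8214  v^+=6.5007  a^+=2.2533
step 8: x_pred=14.3354  r=-17.1954  x^+=0.6479  v^+=2.1324  a^+=-3.4027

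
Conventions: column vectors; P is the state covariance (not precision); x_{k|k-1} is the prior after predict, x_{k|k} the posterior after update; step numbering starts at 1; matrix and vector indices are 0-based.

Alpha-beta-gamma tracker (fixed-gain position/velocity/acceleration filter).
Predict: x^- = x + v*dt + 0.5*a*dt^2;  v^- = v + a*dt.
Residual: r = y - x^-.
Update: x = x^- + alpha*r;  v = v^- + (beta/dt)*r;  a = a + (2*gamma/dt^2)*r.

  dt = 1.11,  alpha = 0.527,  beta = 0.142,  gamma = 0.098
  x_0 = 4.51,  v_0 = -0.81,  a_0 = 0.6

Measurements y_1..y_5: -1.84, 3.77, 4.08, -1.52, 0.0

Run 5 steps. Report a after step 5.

step 1: x_pred=3.9805  r=-5.8205  x^+=0.9131  v^+=-0.8886  a^+=-0.3259
step 2: x_pred=-0.2740  r=4.0440  x^+=1.8572  v^+=-0.7330  a^+=0.3174
step 3: x_pred=1.2390  r=2.8410  x^+=2.7362  v^+=-0.0173  a^+=0.7693
step 4: x_pred=3.1910  r=-4.7110  x^+=0.7083  v^+=0.2340  a^+=0.0199
step 5: x_pred=0.9803  r=-0.9803  x^+=0.4637  v^+=0.1307  a^+=-0.1360

a_post = -0.1360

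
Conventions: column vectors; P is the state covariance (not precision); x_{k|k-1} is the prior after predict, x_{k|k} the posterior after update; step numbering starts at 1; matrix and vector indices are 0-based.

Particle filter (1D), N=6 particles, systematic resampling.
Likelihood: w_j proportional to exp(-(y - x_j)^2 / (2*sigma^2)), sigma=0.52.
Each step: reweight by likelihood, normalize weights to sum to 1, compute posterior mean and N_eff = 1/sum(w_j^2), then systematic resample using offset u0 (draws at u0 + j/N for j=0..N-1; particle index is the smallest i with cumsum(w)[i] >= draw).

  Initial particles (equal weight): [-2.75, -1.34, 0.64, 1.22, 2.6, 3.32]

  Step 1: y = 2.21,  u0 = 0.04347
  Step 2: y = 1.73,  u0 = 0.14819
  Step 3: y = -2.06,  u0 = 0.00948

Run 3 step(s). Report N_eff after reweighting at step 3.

step 1: w=[0.0000, 0.0000, 0.0102, 0.1584, 0.7321, 0.0994]  mean=2.4331  Neff=1.7512  idx=[3, 4, 4, 4, 4, 4]
step 2: w=[0.3339, 0.1332, 0.1332, 0.1332, 0.1332, 0.1332]  mean=2.1393  Neff=4.9948  idx=[0, 0, 2, 3, 4, 5]
step 3: w=[0.5000, 0.5000, 0.0000, 0.0000, 0.0000, 0.0000]  mean=1.2200  Neff=2.0000  idx=[0, 0, 0, 1, 1, 1]

N_eff = 2.0000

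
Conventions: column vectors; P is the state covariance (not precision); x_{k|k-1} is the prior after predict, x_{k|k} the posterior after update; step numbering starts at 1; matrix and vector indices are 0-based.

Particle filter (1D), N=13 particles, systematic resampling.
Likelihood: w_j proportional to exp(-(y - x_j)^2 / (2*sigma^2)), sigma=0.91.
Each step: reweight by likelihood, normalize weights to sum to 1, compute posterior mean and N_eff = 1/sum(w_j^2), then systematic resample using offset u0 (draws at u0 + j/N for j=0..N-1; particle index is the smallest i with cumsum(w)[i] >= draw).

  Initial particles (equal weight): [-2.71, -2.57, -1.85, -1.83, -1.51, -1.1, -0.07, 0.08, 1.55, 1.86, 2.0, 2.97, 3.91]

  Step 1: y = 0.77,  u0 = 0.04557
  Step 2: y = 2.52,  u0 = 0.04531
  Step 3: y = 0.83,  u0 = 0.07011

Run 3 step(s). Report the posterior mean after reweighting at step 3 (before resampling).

step 1: w=[0.0002, 0.0004, 0.0049, 0.0052, 0.0134, 0.0374, 0.2015, 0.2315, 0.2137, 0.1506, 0.1238, 0.0166, 0.0008]  mean=0.8345  Neff=5.5615  idx=[5, 6, 6, 7, 7, 7, 8, 8, 8, 9, 9, 10, 10]
step 2: w=[0.0001, 0.0034, 0.0034, 0.0054, 0.0054, 0.0054, 0.1121, 0.1121, 0.1121, 0.1521, 0.1521, 0.1681, 0.1681]  mean=1.7602  Neff=7.1125  idx=[6, 6, 7, 8, 8, 9, 9, 10, 10, 11, 11, 12, 12]
step 3: w=[0.0973, 0.0973, 0.0973, 0.0973, 0.0973, 0.0701, 0.0701, 0.0701, 0.0701, 0.0582, 0.0582, 0.0582, 0.0582]  mean=1.7418  Neff=12.4094  idx=[0, 1, 2, 3, 3, 4, 5, 6, 7, 8, 10, 11, 12]

post_mean = 1.7418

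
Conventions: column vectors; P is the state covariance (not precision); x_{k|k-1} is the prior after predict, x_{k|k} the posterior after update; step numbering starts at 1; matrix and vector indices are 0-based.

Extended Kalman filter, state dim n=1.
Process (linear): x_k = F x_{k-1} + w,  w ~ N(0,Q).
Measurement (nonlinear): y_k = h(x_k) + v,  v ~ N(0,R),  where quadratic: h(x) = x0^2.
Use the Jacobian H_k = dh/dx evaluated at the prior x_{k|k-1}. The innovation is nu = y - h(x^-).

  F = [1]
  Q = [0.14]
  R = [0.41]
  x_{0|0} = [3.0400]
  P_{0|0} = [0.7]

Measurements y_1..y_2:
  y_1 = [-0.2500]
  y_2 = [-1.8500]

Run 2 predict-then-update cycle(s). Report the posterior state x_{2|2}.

x_post = [0.4497]

step 1: x^-=[3.0400]  P^-=[0.8400]  H_jac=[6.0800]  S=[31.4618]  K=[0.1623]  nu=[-9.4916]  x^+=[1.4992]  P^+=[0.0109]
step 2: x^-=[1.4992]  P^-=[0.1509]  H_jac=[2.9985]  S=[1.7671]  K=[0.2561]  nu=[-4.0977]  x^+=[0.4497]  P^+=[0.0350]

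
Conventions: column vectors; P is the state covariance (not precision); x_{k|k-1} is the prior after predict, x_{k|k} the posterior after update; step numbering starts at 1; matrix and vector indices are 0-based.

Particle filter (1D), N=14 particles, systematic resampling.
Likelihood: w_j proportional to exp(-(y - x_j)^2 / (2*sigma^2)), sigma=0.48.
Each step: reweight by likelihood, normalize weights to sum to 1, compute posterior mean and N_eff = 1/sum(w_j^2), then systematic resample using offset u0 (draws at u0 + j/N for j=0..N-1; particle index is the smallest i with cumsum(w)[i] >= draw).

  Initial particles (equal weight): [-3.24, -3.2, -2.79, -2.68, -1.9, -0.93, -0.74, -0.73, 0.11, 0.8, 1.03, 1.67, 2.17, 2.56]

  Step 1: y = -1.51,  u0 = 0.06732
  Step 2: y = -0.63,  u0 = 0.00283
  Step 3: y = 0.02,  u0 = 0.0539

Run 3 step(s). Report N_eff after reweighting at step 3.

N_eff = 12.0396

step 1: w=[0.0008, 0.0011, 0.0156, 0.0280, 0.3927, 0.2632, 0.1509, 0.1459, 0.0018, 0.0000, 0.0000, 0.0000, 0.0000, 0.0000]  mean=-1.3336  Neff=3.7238  idx=[4, 4, 4, 4, 4, 4, 5, 5, 5, 6, 6, 7, 7, 7]
step 2: w=[0.0040, 0.0040, 0.0040, 0.0040, 0.0040, 0.0040, 0.1092, 0.1092, 0.1092, 0.1293, 0.1293, 0.1299, 0.1299, 0.1299]  mean=-0.8262  Neff=8.3373  idx=[0, 6, 7, 7, 8, 9, 9, 10, 10, 11, 11, 12, 12, 13]
step 3: w=[0.0001, 0.0443, 0.0443, 0.0443, 0.0443, 0.0897, 0.0897, 0.0897, 0.0897, 0.0927, 0.0927, 0.0927, 0.0927, 0.0927]  mean=-0.7692  Neff=12.0396  idx=[2, 3, 5, 6, 6, 7, 8, 9, 9, 10, 11, 12, 13, 13]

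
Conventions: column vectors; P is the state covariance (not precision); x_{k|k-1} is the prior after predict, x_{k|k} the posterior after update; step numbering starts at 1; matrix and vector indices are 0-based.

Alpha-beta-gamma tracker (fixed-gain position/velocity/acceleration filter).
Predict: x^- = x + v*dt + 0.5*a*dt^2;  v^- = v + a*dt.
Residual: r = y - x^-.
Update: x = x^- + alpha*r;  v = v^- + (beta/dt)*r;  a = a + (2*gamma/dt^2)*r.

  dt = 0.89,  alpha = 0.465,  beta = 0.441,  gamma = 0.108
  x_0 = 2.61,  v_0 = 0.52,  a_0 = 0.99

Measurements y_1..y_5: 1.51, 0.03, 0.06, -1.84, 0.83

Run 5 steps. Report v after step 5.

v_post = -0.8249

step 1: x_pred=3.4649  r=-1.9549  x^+=2.5559  v^+=0.4324  a^+=0.4569
step 2: x_pred=3.1217  r=-3.0917  x^+=1.6841  v^+=-0.6929  a^+=-0.3862
step 3: x_pred=0.9145  r=-0.8545  x^+=0.5171  v^+=-1.4599  a^+=-0.6192
step 4: x_pred=-1.0274  r=-0.8126  x^+=-1.4053  v^+=-2.4136  a^+=-0.8408
step 5: x_pred=-3.8864  r=4.7164  x^+=-1.6933  v^+=-0.8249  a^+=0.4454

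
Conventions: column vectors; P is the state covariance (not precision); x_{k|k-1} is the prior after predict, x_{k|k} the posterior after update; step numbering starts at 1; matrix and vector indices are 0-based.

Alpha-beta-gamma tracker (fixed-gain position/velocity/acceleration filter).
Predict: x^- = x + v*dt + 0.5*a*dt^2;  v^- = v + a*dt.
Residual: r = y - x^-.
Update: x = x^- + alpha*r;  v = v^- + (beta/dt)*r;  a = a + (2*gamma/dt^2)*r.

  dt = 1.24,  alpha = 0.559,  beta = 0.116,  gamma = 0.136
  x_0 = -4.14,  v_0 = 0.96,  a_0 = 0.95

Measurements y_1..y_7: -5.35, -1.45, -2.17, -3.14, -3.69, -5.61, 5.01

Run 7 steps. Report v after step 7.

step 1: x_pred=-2.2192  r=-3.1308  x^+=-3.9693  v^+=1.8451  a^+=0.3962
step 2: x_pred=-1.3768  r=-0.0732  x^+=-1.4177  v^+=2.3295  a^+=0.3832
step 3: x_pred=1.7655  r=-3.9355  x^+=-0.4344  v^+=2.4366  a^+=-0.3130
step 4: x_pred=2.3463  r=-5.4863  x^+=-0.7205  v^+=1.5353  a^+=-1.2835
step 5: x_pred=0.1964  r=-3.8864  x^+=-1.9761  v^+=-0.4198  a^+=-1.9710
step 6: x_pred=-4.0120  r=-1.5980  x^+=-4.9053  v^+=-3.0134  a^+=-2.2537
step 7: x_pred=-10.3745  r=15.3845  x^+=-1.7745  v^+=-4.3687  a^+=0.4678

v_post = -4.3687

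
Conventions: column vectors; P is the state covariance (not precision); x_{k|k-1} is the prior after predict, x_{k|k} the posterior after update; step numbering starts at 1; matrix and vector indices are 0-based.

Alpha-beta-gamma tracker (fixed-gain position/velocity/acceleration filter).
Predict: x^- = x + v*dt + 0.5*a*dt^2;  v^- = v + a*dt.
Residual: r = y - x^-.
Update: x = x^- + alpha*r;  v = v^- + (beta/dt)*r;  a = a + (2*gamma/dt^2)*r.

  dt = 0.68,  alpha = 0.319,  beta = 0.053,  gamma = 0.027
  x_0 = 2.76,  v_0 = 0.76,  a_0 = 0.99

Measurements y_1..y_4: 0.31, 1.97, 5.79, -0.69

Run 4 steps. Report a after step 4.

a_post = -0.1461

step 1: x_pred=3.5057  r=-3.1957  x^+=2.4863  v^+=1.1841  a^+=0.6168
step 2: x_pred=3.4341  r=-1.4641  x^+=2.9670  v^+=1.4894  a^+=0.4458
step 3: x_pred=4.0829  r=1.7071  x^+=4.6275  v^+=1.9256  a^+=0.6452
step 4: x_pred=6.0861  r=-6.7761  x^+=3.9245  v^+=1.8362  a^+=-0.1461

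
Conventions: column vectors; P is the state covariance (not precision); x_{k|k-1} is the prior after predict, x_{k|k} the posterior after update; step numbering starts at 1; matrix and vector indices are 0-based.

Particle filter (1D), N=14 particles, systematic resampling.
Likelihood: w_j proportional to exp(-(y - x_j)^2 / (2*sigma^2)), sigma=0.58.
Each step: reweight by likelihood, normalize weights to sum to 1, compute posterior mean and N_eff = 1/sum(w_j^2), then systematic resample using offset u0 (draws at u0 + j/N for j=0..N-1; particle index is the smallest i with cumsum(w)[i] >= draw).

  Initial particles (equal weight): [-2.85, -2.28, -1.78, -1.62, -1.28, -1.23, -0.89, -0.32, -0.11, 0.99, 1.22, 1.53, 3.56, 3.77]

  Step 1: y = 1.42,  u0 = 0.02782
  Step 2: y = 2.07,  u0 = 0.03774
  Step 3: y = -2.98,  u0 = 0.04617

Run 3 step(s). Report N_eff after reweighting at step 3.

N_eff = 2.5209

step 1: w=[0.0000, 0.0000, 0.0000, 0.0000, 0.0000, 0.0000, 0.0001, 0.0041, 0.0113, 0.2785, 0.3454, 0.3600, 0.0004, 0.0001]  mean=1.2471  Neff=3.0613  idx=[9, 9, 9, 9, 10, 10, 10, 10, 10, 11, 11, 11, 11, 11]
step 2: w=[0.0312, 0.0312, 0.0312, 0.0312, 0.0604, 0.0604, 0.0604, 0.0604, 0.0604, 0.1146, 0.1146, 0.1146, 0.1146, 0.1146]  mean=1.3689  Neff=11.3864  idx=[1, 3, 4, 6, 7, 8, 9, 9, 10, 11, 11, 12, 13, 13]
step 3: w=[0.4437, 0.4437, 0.0272, 0.0272, 0.0272, 0.0272, 0.0005, 0.0005, 0.0005, 0.0005, 0.0005, 0.0005, 0.0005, 0.0005]  mean=1.0171  Neff=2.5209  idx=[0, 0, 0, 0, 0, 0, 1, 1, 1, 1, 1, 1, 2, 5]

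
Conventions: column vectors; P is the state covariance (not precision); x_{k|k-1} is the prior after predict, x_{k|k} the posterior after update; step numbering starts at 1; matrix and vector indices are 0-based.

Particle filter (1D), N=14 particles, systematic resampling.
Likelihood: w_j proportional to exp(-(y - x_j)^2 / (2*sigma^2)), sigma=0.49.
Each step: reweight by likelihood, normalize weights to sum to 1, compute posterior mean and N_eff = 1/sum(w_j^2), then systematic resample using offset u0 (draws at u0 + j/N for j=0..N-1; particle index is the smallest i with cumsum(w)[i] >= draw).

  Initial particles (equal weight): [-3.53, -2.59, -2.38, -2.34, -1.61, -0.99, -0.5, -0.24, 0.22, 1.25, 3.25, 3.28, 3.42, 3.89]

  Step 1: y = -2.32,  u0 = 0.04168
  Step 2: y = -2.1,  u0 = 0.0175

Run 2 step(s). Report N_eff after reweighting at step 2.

step 1: w=[0.0145, 0.2624, 0.3031, 0.3051, 0.1069, 0.0077, 0.0003, 0.0000, 0.0000, 0.0000, 0.0000, 0.0000, 0.0000, 0.0000]  mean=-2.3459  Neff=3.7663  idx=[1, 1, 1, 1, 2, 2, 2, 2, 3, 3, 3, 3, 4, 4]
step 2: w=[0.0573, 0.0573, 0.0573, 0.0573, 0.0802, 0.0802, 0.0802, 0.0802, 0.0838, 0.0838, 0.0838, 0.0838, 0.0573, 0.0573]  mean=-2.3265  Neff=13.5964  idx=[0, 1, 2, 4, 4, 5, 6, 7, 8, 9, 10, 11, 11, 13]

N_eff = 13.5964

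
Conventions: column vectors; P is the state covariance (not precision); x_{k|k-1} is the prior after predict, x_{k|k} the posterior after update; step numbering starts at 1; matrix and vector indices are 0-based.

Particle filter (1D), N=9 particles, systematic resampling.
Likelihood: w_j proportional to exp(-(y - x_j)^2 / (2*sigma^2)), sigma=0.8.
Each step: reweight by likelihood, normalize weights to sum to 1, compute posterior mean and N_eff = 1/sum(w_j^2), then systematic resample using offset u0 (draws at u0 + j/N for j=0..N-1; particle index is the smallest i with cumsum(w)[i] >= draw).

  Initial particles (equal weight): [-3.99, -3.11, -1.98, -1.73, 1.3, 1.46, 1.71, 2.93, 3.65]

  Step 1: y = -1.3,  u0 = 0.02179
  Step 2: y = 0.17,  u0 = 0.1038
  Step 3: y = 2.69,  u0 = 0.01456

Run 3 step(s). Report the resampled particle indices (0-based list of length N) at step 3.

step 1: w=[0.0021, 0.0468, 0.4219, 0.5240, 0.0031, 0.0016, 0.0005, 0.0000, 0.0000]  mean=-1.8888  Neff=2.1989  idx=[1, 2, 2, 2, 2, 3, 3, 3, 3]
step 2: w=[0.0006, 0.0779, 0.0779, 0.0779, 0.0779, 0.1719, 0.1719, 0.1719, 0.1719]  mean=-1.8088  Neff=7.0177  idx=[2, 3, 5, 5, 6, 7, 7, 8, 8]
step 3: w=[0.0231, 0.0231, 0.1363, 0.1363, 0.1363, 0.1363, 0.1363, 0.1363, 0.1363]  mean=-1.7415  Neff=7.6315  idx=[0, 2, 3, 4, 5, 5, 6, 7, 8]

resampled_idx = [0, 2, 3, 4, 5, 5, 6, 7, 8]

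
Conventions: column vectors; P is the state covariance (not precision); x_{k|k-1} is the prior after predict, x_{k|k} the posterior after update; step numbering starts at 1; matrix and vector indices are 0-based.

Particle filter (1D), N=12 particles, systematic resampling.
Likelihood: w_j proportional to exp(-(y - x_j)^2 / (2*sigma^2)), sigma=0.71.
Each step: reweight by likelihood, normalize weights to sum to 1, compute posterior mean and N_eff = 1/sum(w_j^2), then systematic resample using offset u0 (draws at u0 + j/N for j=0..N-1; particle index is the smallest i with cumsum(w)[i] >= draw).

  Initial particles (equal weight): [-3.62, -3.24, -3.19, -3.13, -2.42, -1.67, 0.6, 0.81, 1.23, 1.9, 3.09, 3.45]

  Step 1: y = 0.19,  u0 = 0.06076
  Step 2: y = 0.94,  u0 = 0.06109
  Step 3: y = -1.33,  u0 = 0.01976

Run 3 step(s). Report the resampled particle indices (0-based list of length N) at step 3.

resampled_idx = [0, 0, 1, 1, 2, 2, 3, 4, 4, 5, 6, 8]

step 1: w=[0.0000, 0.0000, 0.0000, 0.0000, 0.0006, 0.0165, 0.4318, 0.3484, 0.1745, 0.0281, 0.0001, 0.0000]  mean=0.7806  Neff=2.9469  idx=[6, 6, 6, 6, 6, 7, 7, 7, 7, 8, 8, 9]
step 2: w=[0.0839, 0.0839, 0.0839, 0.0839, 0.0839, 0.0925, 0.0925, 0.0925, 0.0925, 0.0865, 0.0865, 0.0377]  mean=0.8357  Neff=11.6588  idx=[0, 1, 2, 3, 4, 5, 6, 7, 8, 9, 10, 11]
step 3: w=[0.1463, 0.1463, 0.1463, 0.1463, 0.1463, 0.0627, 0.0627, 0.0627, 0.0627, 0.0088, 0.0088, 0.0002]  mean=0.6640  Neff=8.1387  idx=[0, 0, 1, 1, 2, 2, 3, 4, 4, 5, 6, 8]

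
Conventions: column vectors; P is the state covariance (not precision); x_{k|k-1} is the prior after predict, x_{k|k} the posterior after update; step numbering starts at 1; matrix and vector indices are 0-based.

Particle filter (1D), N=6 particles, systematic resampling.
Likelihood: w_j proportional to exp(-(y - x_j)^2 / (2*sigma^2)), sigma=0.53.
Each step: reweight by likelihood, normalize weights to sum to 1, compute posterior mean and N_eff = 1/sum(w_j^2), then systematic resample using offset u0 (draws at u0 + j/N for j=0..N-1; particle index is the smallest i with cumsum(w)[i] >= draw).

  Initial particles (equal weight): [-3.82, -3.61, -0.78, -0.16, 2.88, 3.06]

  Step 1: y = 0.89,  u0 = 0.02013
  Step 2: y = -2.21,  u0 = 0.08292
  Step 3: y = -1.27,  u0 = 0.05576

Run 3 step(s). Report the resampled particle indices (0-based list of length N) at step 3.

step 1: w=[0.0000, 0.0000, 0.0470, 0.9456, 0.0058, 0.0015]  mean=-0.1664  Neff=1.1155  idx=[2, 3, 3, 3, 3, 3]
step 2: w=[0.9030, 0.0194, 0.0194, 0.0194, 0.0194, 0.0194]  mean=-0.7199  Neff=1.2235  idx=[0, 0, 0, 0, 0, 1]
step 3: w=[0.1934, 0.1934, 0.1934, 0.1934, 0.1934, 0.0331]  mean=-0.7595  Neff=5.3169  idx=[0, 1, 2, 2, 3, 4]

resampled_idx = [0, 1, 2, 2, 3, 4]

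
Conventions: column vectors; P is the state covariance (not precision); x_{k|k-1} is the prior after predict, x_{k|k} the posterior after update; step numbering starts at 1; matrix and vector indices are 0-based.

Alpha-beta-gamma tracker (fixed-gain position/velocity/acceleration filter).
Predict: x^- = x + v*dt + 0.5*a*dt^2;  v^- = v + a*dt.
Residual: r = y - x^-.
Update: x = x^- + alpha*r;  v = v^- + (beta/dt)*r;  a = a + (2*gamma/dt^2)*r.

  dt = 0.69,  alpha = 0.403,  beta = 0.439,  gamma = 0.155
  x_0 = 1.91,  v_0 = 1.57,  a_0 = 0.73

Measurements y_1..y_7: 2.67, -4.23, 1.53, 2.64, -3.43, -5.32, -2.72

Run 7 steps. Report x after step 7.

step 1: x_pred=3.1671  r=-0.4971  x^+=2.9668  v^+=1.7574  a^+=0.4063
step 2: x_pred=4.2761  r=-8.5061  x^+=0.8482  v^+=-3.3740  a^+=-5.1322
step 3: x_pred=-2.7017  r=4.2317  x^+=-0.9963  v^+=-4.2229  a^+=-2.3769
step 4: x_pred=-4.4759  r=7.1159  x^+=-1.6082  v^+=-1.3356  a^+=2.2565
step 5: x_pred=-1.9926  r=-1.4374  x^+=-2.5719  v^+=-0.6931  a^+=1.3206
step 6: x_pred=-2.7358  r=-2.5842  x^+=-3.7772  v^+=-1.4261  a^+=-0.3621
step 7: x_pred=-4.8474  r=2.1274  x^+=-3.9901  v^+=-0.3224  a^+=1.0231

x_post = -3.9901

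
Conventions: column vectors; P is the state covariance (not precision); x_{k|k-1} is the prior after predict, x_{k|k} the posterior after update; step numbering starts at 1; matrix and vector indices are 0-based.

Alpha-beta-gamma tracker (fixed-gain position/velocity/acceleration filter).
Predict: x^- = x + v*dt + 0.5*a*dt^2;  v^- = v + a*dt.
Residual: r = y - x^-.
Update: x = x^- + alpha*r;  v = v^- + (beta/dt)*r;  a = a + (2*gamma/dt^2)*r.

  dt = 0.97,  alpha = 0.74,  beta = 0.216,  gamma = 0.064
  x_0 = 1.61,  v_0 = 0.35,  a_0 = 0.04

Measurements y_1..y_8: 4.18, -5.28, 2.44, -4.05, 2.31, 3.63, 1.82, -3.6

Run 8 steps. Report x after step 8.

step 1: x_pred=1.9683  r=2.2117  x^+=3.6050  v^+=0.8813  a^+=0.3409
step 2: x_pred=4.6202  r=-9.9002  x^+=-2.7060  v^+=-0.9926  a^+=-1.0059
step 3: x_pred=-4.1420  r=6.5820  x^+=0.7287  v^+=-0.5027  a^+=-0.1105
step 4: x_pred=0.1891  r=-4.2391  x^+=-2.9478  v^+=-1.5539  a^+=-0.6872
step 5: x_pred=-4.7784  r=7.0884  x^+=0.4670  v^+=-0.6420  a^+=0.2771
step 6: x_pred=-0.0254  r=3.6554  x^+=2.6796  v^+=0.4408  a^+=0.7744
step 7: x_pred=3.4714  r=-1.6514  x^+=2.2494  v^+=0.8242  a^+=0.5497
step 8: x_pred=3.3074  r=-6.9074  x^+=-1.8041  v^+=-0.1808  a^+=-0.3900

x_post = -1.8041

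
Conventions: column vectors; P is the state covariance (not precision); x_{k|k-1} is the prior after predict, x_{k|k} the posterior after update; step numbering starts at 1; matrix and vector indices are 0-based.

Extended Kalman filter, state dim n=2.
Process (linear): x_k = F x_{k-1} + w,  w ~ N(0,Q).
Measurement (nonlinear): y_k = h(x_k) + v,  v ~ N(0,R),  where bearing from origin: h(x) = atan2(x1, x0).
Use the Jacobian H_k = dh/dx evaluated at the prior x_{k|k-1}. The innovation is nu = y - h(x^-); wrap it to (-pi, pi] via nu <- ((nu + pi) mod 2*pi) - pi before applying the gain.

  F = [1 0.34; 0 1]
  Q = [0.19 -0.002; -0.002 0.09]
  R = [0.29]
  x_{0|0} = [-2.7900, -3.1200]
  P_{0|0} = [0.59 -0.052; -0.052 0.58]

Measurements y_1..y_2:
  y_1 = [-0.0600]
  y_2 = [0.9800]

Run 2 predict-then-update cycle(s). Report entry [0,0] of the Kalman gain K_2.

step 1: x^-=[-3.8508, -3.1200]  P^-=[0.8117 0.1432; 0.1432 0.6700]  H_jac=[0.1270 -0.1568]  S=[0.3139]  K=[0.2570; -0.2767]  nu=[2.4007]  x^+=[-3.2339, -3.7843]  P^+=[0.7910 0.1655; 0.1655 0.6460]
step 2: x^-=[-4.5206, -3.7843]  P^-=[1.1682 0.3831; 0.3831 0.7360]  H_jac=[0.1089 -0.1301]  S=[0.3054]  K=[0.2533; -0.1768]  nu=[-2.8586]  x^+=[-5.2445, -3.2789]  P^+=[1.1486 0.3968; 0.3968 0.7264]

K[0,0] = 0.2533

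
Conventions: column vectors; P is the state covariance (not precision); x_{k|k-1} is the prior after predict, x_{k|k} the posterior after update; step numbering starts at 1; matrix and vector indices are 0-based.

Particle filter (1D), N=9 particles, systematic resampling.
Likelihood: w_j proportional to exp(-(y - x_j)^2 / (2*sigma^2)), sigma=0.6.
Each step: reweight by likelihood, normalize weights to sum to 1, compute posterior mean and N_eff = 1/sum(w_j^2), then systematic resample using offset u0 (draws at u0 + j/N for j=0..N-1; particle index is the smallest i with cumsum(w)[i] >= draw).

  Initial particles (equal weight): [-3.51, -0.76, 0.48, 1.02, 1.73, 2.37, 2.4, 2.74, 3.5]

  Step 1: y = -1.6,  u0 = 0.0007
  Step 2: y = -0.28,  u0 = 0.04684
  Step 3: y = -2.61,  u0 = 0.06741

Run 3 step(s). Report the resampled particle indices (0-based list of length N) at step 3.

resampled_idx = [0, 1, 2, 3, 4, 5, 6, 7, 8]

step 1: w=[0.0164, 0.9770, 0.0064, 0.0002, 0.0000, 0.0000, 0.0000, 0.0000, 0.0000]  mean=-0.7969  Neff=1.0473  idx=[0, 1, 1, 1, 1, 1, 1, 1, 1]
step 2: w=[0.0000, 0.1250, 0.1250, 0.1250, 0.1250, 0.1250, 0.1250, 0.1250, 0.1250]  mean=-0.7600  Neff=8.0000  idx=[1, 2, 3, 4, 4, 5, 6, 7, 8]
step 3: w=[0.1111, 0.1111, 0.1111, 0.1111, 0.1111, 0.1111, 0.1111, 0.1111, 0.1111]  mean=-0.7600  Neff=9.0000  idx=[0, 1, 2, 3, 4, 5, 6, 7, 8]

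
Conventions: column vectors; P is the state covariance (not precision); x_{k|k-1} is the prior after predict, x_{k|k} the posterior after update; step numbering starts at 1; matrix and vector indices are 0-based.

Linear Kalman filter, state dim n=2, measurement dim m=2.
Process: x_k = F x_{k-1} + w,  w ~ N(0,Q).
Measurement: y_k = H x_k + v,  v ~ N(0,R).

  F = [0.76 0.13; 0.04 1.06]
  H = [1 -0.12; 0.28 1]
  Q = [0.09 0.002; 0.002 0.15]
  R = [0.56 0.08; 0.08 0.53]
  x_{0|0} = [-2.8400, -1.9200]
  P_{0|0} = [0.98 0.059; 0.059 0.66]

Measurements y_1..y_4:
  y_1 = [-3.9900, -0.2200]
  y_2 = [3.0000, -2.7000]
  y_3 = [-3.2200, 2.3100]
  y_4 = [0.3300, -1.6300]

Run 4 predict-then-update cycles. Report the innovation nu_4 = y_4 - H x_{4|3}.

step 1: x^-=[-2.4080, -2.1488]  P^-=[0.6789 0.1706; 0.1706 0.8981]  S=[1.2109 0.3271; 0.3271 1.5769]  K=[0.5106 0.1228; -0.1167 0.6241]  nu=[-1.8399, 2.6030]  x^+=[-3.0277, -0.3095]  P^+=[0.2984 0.0224; 0.0224 0.3152]
step 2: x^-=[-2.3413, -0.4492]  P^-=[0.2721 0.0726; 0.0726 0.5065]  S=[0.8220 0.1656; 0.1656 1.0985]  K=[0.3023 0.0899; -0.0848 0.4924]  nu=[5.2874, -1.5953]  x^+=[-0.8862, -1.6829]  P^+=[0.1791 0.0217; 0.0217 0.2481]
step 3: x^-=[-0.8923, -1.8193]  P^-=[0.2019 0.0592; 0.0592 0.4309]  S=[0.7539 0.1421; 0.1421 1.0099]  K=[0.2433 0.0804; -0.0755 0.4537]  nu=[-2.5460, 4.3791]  x^+=[-1.1595, 0.3599]  P^+=[0.1452 0.0214; 0.0214 0.2284]
step 4: x^-=[-0.8344, 0.3351]  P^-=[0.1820 0.0553; 0.0553 0.4087]  S=[0.7346 0.1353; 0.1353 0.9839]  K=[0.2245 0.0771; -0.0728 0.4411]  nu=[1.2047, -1.7315]  x^+=[-0.6974, -0.5164]  P^+=[0.1344 0.0212; 0.0212 0.2220]

innov = [1.2047, -1.7315]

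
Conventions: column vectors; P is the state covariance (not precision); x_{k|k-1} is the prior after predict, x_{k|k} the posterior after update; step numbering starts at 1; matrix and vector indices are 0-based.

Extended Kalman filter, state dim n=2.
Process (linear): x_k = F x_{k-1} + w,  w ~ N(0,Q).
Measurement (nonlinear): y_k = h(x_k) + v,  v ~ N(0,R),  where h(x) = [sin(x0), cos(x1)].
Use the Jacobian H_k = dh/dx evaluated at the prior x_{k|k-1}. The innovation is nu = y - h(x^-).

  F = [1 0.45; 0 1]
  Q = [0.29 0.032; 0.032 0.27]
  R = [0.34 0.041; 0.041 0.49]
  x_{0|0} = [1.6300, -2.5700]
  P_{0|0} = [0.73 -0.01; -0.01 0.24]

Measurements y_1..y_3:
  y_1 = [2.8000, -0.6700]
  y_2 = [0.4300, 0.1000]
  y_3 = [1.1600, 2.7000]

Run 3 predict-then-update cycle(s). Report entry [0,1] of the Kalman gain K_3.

K[0,1] = 0.0529

step 1: x^-=[0.4735, -2.5700]  P^-=[1.0596 0.1300; 0.1300 0.5100]  H_jac=[0.8900 0.0000; 0.0000 0.5410]  S=[1.1793 0.1036; 0.1036 0.6393]  K=[0.8014 -0.0199; 0.0611 0.4217]  nu=[2.3440, 0.1710]  x^+=[2.3486, -2.3547]  P^+=[0.3052 0.0428; 0.0428 0.3866]
step 2: x^-=[1.2890, -2.3547]  P^-=[0.7120 0.2487; 0.2487 0.6566]  H_jac=[0.2781 0.0000; 0.0000 0.7081]  S=[0.3951 0.0900; 0.0900 0.8193]  K=[0.4639 0.1640; 0.0470 0.5624]  nu=[-0.5306, 0.8061]  x^+=[1.1751, -1.9264]  P^+=[0.5913 0.1404; 0.1404 0.3919]
step 3: x^-=[0.3083, -1.9264]  P^-=[1.0870 0.3487; 0.3487 0.6619]  H_jac=[0.9529 0.0000; 0.0000 0.9375]  S=[1.3269 0.3525; 0.3525 1.0717]  K=[0.7665 0.0529; 0.1059 0.5442]  nu=[0.8566, 3.0481]  x^+=[1.1261, -0.1770]  P^+=[0.2758 0.0612; 0.0612 0.2891]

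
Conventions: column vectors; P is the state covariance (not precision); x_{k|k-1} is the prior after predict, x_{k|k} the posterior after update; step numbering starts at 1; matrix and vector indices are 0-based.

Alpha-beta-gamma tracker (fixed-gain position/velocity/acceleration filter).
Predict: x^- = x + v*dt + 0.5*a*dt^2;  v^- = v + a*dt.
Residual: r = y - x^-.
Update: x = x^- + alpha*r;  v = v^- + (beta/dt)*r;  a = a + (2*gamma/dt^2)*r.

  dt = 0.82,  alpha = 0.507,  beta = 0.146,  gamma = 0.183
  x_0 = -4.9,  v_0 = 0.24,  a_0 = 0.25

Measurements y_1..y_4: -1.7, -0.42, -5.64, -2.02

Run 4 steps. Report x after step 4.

x_post = -0.8233

step 1: x_pred=-4.6192  r=2.9192  x^+=-3.1391  v^+=0.9648  a^+=1.8389
step 2: x_pred=-1.7298  r=1.3098  x^+=-1.0657  v^+=2.7059  a^+=2.5519
step 3: x_pred=2.0111  r=-7.6511  x^+=-1.8680  v^+=3.4362  a^+=-1.6127
step 4: x_pred=0.4074  r=-2.4274  x^+=-0.8233  v^+=1.6816  a^+=-2.9340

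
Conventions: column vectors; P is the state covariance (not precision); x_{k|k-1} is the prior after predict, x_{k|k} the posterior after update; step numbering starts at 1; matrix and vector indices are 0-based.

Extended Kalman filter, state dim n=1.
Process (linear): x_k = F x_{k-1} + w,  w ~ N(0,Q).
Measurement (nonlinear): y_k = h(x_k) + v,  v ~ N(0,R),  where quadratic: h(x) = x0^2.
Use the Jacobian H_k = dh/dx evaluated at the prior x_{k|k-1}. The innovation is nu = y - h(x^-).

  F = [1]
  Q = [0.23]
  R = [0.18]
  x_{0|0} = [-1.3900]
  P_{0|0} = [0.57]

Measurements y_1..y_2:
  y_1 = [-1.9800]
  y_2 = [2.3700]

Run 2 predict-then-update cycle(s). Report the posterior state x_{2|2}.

x_post = [-0.1723]

step 1: x^-=[-1.3900]  P^-=[0.8000]  H_jac=[-2.7800]  S=[6.3627]  K=[-0.3495]  nu=[-3.9121]  x^+=[-0.0226]  P^+=[0.0226]
step 2: x^-=[-0.0226]  P^-=[0.2526]  H_jac=[-0.0452]  S=[0.1805]  K=[-0.0632]  nu=[2.3695]  x^+=[-0.1723]  P^+=[0.2519]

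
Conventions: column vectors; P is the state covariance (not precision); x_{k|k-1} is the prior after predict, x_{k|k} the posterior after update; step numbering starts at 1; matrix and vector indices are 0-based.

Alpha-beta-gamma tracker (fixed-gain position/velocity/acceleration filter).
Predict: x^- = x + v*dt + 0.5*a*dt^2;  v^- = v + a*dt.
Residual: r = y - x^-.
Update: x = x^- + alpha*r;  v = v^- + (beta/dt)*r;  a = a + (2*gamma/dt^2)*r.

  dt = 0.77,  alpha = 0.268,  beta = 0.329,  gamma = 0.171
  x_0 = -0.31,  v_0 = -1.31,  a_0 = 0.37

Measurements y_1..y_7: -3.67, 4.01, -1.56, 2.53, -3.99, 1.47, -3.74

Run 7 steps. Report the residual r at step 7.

resid = -5.0048

step 1: x_pred=-1.2090  r=-2.4610  x^+=-1.8686  v^+=-2.0766  a^+=-1.0496
step 2: x_pred=-3.7787  r=7.7887  x^+=-1.6913  v^+=0.4431  a^+=3.4432
step 3: x_pred=-0.3294  r=-1.2306  x^+=-0.6592  v^+=2.5685  a^+=2.7333
step 4: x_pred=2.1289  r=0.4011  x^+=2.2364  v^+=4.8446  a^+=2.9647
step 5: x_pred=6.8456  r=-10.8356  x^+=3.9417  v^+=2.4976  a^+=-3.2856
step 6: x_pred=4.8908  r=-3.4208  x^+=3.9741  v^+=-1.4939  a^+=-5.2588
step 7: x_pred=1.2648  r=-5.0048  x^+=-0.0765  v^+=-7.6815  a^+=-8.1457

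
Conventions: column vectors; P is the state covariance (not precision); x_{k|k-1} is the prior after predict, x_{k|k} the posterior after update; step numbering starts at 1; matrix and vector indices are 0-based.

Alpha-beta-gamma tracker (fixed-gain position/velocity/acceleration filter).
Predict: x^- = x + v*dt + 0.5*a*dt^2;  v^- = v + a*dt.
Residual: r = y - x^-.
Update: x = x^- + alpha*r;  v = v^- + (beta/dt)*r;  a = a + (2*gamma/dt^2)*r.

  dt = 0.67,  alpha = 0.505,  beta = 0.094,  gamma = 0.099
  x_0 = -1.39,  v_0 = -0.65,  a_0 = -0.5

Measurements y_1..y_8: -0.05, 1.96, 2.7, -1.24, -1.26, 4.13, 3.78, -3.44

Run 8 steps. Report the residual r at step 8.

step 1: x_pred=-1.9377  r=1.8877  x^+=-0.9844  v^+=-0.7202  a^+=0.3326
step 2: x_pred=-1.3923  r=3.3523  x^+=0.3006  v^+=-0.0270  a^+=1.8112
step 3: x_pred=0.6891  r=2.0109  x^+=1.7046  v^+=1.4687  a^+=2.6982
step 4: x_pred=3.2942  r=-4.5342  x^+=1.0044  v^+=2.6403  a^+=0.6983
step 5: x_pred=2.9302  r=-4.1902  x^+=0.8142  v^+=2.5203  a^+=-1.1499
step 6: x_pred=2.2447  r=1.8853  x^+=3.1968  v^+=2.0144  a^+=-0.3184
step 7: x_pred=4.4749  r=-0.6949  x^+=4.1240  v^+=1.7036  a^+=-0.6249
step 8: x_pred=5.1251  r=-8.5651  x^+=0.7997  v^+=0.0832  a^+=-4.4028

resid = -8.5651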